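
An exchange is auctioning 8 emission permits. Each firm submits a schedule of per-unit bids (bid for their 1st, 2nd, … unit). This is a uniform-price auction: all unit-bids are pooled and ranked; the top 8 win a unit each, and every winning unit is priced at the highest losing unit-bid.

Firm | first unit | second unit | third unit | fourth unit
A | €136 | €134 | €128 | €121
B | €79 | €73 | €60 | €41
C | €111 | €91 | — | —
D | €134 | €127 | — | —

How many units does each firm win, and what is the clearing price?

A 4, C 2, D 2; clearing price €79

Pooled unit-bids ranked (top 8): 136 (A-1), 134 (A-2), 134 (D-1), 128 (A-3), 127 (D-2), 121 (A-4), 111 (C-1), 91 (C-2)
The (k+1)-th unit-bid is €79.
Allocation: A 4, C 2, D 2.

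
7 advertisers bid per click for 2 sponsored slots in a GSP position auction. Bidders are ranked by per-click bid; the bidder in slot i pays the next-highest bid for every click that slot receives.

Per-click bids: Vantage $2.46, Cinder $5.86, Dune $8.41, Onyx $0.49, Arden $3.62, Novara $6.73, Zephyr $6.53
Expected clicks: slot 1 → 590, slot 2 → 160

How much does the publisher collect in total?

Per-click bids in order: $8.41 (Dune) > $6.73 (Novara) > $6.53 (Zephyr) > …
Slot 1: Dune pays $6.73 × 590 = $3970.70
Slot 2: Novara pays $6.53 × 160 = $1044.80
Total = $5015.50

Total revenue: $5015.50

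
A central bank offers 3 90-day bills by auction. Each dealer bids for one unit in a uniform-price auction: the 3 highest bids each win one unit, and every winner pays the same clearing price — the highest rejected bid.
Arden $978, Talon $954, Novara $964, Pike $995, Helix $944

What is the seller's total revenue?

Total revenue: $2,862

Ordering the bids: 995 (Pike), 978 (Arden), 964 (Novara), 954 (Talon), 944 (Helix)
The 3 highest are Pike, Arden, Novara.
Clearing price = highest rejected bid = $954.
Total revenue = 3 × $954 = $2,862.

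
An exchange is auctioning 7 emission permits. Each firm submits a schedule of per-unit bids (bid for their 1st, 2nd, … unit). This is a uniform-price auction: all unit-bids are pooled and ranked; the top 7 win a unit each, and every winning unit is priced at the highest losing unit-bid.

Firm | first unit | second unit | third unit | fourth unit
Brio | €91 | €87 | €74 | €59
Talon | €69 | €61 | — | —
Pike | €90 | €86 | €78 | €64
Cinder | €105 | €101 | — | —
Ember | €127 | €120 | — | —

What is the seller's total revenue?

Total revenue: €602

All unit-bids, highest first — top 7: 127 (Ember-1), 120 (Ember-2), 105 (Cinder-1), 101 (Cinder-2), 91 (Brio-1), 90 (Pike-1), 87 (Brio-2)
First bid not allocated: €86.
Allocation: Brio 2, Cinder 2, Ember 2, Pike 1. Every unit priced at €86.
Revenue = 7 × 86 = €602.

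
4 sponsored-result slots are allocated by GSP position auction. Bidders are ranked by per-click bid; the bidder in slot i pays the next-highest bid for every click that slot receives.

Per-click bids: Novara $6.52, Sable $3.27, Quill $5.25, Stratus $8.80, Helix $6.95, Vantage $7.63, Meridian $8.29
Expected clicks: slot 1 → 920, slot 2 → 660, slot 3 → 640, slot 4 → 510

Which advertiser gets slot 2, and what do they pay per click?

Ranked by bid: $8.80 (Stratus) > $8.29 (Meridian) > $7.63 (Vantage) > $6.95 (Helix) > $6.52 (Novara) > …
Slot 2 goes to the second-ranked bidder, Meridian, who pays the next bid down: $7.63/click.

Meridian; $7.63 per click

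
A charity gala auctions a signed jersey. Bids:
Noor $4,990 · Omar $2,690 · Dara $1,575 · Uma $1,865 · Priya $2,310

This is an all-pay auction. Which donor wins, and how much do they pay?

Noor pays $4,990

Rule: the highest bidder wins the item, but every bidder pays their own bid.
Sorting bids: 4,990 (Noor) > 2,690 (Omar) > 2,310 (Priya) > 1,865 (Uma) > 1,575 (Dara)
Noor wins with the top bid; all bids are sunk regardless.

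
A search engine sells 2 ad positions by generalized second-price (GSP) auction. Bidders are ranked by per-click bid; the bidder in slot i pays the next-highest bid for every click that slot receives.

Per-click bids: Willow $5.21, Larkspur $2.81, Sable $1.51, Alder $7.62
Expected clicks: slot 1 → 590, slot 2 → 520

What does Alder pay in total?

Ranked by bid: $7.62 (Alder) > $5.21 (Willow) > $2.81 (Larkspur) > …
Alder holds slot 1 → pays next bid $5.21 × 590 clicks = $3073.90.

Alder pays $3073.90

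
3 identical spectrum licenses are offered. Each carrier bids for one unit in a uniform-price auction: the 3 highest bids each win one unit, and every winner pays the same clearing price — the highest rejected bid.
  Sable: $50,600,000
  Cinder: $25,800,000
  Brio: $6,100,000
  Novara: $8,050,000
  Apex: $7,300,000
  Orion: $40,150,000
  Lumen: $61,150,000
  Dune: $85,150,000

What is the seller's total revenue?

Ordering the bids: 85,150,000 (Dune), 61,150,000 (Lumen), 50,600,000 (Sable), 40,150,000 (Orion), 25,800,000 (Cinder), …
Winners (3 units): Dune, Lumen, Sable.
First losing bid is Orion's $40,150,000, which sets the uniform price.
Total revenue = 3 × $40,150,000 = $120,450,000.

Total revenue: $120,450,000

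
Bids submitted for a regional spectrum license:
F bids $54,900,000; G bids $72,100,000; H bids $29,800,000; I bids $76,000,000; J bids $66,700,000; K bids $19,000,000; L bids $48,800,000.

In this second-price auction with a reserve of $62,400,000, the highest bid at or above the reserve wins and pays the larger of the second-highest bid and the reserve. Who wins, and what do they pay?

Sorting bids: 76,000,000 (I) > 72,100,000 (G) > 66,700,000 (J) > 54,900,000 (F) > 48,800,000 (L) > 29,800,000 (H) > …
Highest eligible bid: I at $76,000,000.
max(second-highest $72,100,000, reserve $62,400,000) = $72,100,000; the reserve does not bind.

I pays $72,100,000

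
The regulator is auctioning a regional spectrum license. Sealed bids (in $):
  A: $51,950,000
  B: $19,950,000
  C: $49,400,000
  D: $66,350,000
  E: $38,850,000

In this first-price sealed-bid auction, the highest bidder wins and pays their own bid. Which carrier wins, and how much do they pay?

D pays $66,350,000

Bids in order: 66,350,000 (D) > 51,950,000 (A) > 49,400,000 (C) > 38,850,000 (E) > 19,950,000 (B)
D is highest → pays own bid, $66,350,000.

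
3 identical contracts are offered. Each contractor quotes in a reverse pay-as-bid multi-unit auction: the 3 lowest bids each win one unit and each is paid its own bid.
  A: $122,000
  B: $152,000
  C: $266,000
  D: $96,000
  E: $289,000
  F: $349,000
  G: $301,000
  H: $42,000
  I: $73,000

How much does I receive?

Bids ranked low→high: 42,000 (H), 73,000 (I), 96,000 (D), 122,000 (A), 152,000 (B), …
The 3 lowest are H, I, D.
I wins → own bid $73,000.

I is paid $73,000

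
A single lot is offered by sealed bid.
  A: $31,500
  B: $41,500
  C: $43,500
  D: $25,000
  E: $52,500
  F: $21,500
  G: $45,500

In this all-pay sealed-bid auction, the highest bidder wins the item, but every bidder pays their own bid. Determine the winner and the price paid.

Sorting bids: 52,500 (E) > 45,500 (G) > 43,500 (C) > 41,500 (B) > 31,500 (A) > 25,000 (D) > …
E wins with the top bid; all bids are sunk regardless.

E pays $52,500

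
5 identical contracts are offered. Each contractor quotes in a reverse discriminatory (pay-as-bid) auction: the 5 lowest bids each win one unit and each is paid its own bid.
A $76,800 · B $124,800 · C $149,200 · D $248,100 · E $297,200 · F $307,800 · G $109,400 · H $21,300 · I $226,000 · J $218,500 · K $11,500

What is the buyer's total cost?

Total cost: $343,800

Bids ranked low→high: 11,500 (K), 21,300 (H), 76,800 (A), 109,400 (G), 124,800 (B), 149,200 (C), 218,500 (J), …
The 5 lowest are K, H, A, G, B.
Total cost = 11,500 + 21,300 + 76,800 + 109,400 + 124,800 = $343,800.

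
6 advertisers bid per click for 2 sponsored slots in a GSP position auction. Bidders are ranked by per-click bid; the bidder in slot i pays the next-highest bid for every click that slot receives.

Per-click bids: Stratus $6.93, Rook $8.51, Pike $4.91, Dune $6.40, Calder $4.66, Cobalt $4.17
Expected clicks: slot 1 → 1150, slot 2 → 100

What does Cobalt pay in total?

Cobalt pays $0.00

Ranked by bid: $8.51 (Rook) > $6.93 (Stratus) > $6.40 (Dune) > …
Cobalt ranks below slot 2 → no slot, pays nothing.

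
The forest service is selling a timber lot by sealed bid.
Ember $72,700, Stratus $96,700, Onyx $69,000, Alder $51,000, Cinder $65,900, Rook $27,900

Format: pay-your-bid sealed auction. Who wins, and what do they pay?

Stratus pays $96,700

Rule: the highest bidder wins and pays their own bid.
Bids ranked: 96,700 (Stratus) > 72,700 (Ember) > 69,000 (Onyx) > 65,900 (Cinder) > 51,000 (Alder) > 27,900 (Rook)
Stratus has the highest bid and pays exactly that: $96,700.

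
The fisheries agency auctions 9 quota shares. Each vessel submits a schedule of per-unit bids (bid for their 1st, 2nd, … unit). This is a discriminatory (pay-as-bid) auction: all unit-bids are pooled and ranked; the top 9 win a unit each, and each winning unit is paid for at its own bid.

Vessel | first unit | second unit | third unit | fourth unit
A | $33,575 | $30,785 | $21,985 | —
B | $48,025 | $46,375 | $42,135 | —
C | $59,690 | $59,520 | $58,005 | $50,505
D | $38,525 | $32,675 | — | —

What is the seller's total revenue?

Total revenue: $436,355

Merging the schedules and taking the best 9: 59,690 (C-1), 59,520 (C-2), 58,005 (C-3), 50,505 (C-4), 48,025 (B-1), 46,375 (B-2), 42,135 (B-3), 38,525 (D-1), 33,575 (A-1)
Next rejected bid: $32,675 (not a price — pay-as-bid).
Each winning unit pays its own bid.
Revenue = 59,690 + 59,520 + 58,005 + 50,505 + 48,025 + 46,375 + 42,135 + 38,525 + 33,575 = $436,355.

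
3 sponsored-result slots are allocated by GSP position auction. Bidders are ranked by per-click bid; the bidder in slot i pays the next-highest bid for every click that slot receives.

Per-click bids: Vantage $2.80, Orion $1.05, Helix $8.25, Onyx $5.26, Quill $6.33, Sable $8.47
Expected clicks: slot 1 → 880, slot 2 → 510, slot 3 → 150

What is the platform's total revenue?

Per-click bids in order: $8.47 (Sable) > $8.25 (Helix) > $6.33 (Quill) > $5.26 (Onyx) > …
Slot 1: Sable pays $8.25 × 880 = $7260.00
Slot 2: Helix pays $6.33 × 510 = $3228.30
Slot 3: Quill pays $5.26 × 150 = $789.00
Total = $11277.30

Total revenue: $11277.30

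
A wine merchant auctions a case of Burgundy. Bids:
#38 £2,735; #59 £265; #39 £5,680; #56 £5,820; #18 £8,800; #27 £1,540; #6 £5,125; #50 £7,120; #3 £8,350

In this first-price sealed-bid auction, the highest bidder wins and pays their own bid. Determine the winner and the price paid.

Sorting bids: 8,800 (#18) > 8,350 (#3) > 7,120 (#50) > 5,820 (#56) > 5,680 (#39) > 5,125 (#6) > …
First-price: #18 pays what they bid, £8,800.

#18 pays £8,800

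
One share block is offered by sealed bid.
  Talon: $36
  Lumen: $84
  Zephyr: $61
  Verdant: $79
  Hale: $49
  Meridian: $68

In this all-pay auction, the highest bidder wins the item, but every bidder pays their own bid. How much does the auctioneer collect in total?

All-pay auction: the highest bidder wins the item, but every bidder pays their own bid.
Bids in order: 84 (Lumen) > 79 (Verdant) > 68 (Meridian) > 61 (Zephyr) > 49 (Hale) > 36 (Talon)
Lumen wins with the top bid; all bids are sunk regardless.
Every bidder forfeits their bid regardless of winning.
Revenue = 36 + 84 + 61 + 79 + 49 + 68 = $377.

Total revenue: $377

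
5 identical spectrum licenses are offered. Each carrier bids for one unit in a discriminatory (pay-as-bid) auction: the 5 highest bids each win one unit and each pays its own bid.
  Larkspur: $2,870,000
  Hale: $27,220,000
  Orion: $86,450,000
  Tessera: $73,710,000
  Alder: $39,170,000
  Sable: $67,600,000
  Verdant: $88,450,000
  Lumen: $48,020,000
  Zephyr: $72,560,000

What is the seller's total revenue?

Total revenue: $388,770,000

Sorting: 88,450,000 (Verdant), 86,450,000 (Orion), 73,710,000 (Tessera), 72,560,000 (Zephyr), 67,600,000 (Sable), 48,020,000 (Lumen), 39,170,000 (Alder), …
The 5 highest are Verdant, Orion, Tessera, Zephyr, Sable.
Total revenue = 88,450,000 + 86,450,000 + 73,710,000 + 72,560,000 + 67,600,000 = $388,770,000.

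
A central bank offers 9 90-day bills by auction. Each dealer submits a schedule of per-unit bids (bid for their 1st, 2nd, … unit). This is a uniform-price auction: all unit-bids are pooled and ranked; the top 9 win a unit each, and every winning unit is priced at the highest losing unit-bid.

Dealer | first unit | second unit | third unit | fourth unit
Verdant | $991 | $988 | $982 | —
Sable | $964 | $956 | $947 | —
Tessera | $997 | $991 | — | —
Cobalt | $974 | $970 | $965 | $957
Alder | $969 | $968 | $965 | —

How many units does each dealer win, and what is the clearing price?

Alder 2, Cobalt 2, Tessera 2, Verdant 3; clearing price $965

All unit-bids, highest first — top 9: 997 (Tessera-1), 991 (Verdant-1), 991 (Tessera-2), 988 (Verdant-2), 982 (Verdant-3), 974 (Cobalt-1), 970 (Cobalt-2), 969 (Alder-1), 968 (Alder-2)
Highest rejected unit-bid = $965.
Allocation: Alder 2, Cobalt 2, Tessera 2, Verdant 3.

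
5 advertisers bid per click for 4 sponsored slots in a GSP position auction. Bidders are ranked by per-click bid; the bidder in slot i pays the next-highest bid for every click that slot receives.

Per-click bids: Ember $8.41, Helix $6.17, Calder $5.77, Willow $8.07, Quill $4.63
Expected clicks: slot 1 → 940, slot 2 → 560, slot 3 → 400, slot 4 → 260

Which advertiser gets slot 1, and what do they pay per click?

Sorting advertisers: $8.41 (Ember) > $8.07 (Willow) > $6.17 (Helix) > $5.77 (Calder) > $4.63 (Quill)
Slot 1 goes to the first-ranked bidder, Ember, who pays the next bid down: $8.07/click.

Ember; $8.07 per click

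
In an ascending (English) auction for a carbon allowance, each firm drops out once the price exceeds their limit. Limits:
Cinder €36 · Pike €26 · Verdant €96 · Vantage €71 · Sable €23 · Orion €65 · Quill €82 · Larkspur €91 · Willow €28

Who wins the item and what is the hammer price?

Limits ranked: 96 (Verdant) > 91 (Larkspur) > 82 (Quill) > 71 (Vantage) > 65 (Orion) > 36 (Cinder) > …
Once the price passes €91, only Verdant is left; the hammer falls at Larkspur's limit of €91.

Verdant wins at €91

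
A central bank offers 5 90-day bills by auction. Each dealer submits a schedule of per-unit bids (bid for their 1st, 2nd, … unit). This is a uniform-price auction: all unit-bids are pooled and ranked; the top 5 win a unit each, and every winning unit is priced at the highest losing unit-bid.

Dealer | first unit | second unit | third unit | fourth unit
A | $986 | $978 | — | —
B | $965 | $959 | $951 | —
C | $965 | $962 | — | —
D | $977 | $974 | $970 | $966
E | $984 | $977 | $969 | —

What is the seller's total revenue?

Pooled unit-bids ranked (top 5): 986 (A-1), 984 (E-1), 978 (A-2), 977 (D-1), 977 (E-2)
The (k+1)-th unit-bid is $974.
Allocation: A 2, D 1, E 2. Every unit priced at $974.
Revenue = 5 × 974 = $4,870.

Total revenue: $4,870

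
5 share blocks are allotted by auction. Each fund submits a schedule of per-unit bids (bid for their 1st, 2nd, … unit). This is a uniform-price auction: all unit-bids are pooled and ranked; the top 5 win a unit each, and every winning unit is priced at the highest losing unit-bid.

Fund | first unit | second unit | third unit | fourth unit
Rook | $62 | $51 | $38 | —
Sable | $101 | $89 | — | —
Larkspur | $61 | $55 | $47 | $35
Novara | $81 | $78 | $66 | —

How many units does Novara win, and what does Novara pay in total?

Pooled unit-bids ranked (top 5): 101 (Sable-1), 89 (Sable-2), 81 (Novara-1), 78 (Novara-2), 66 (Novara-3)
Highest rejected unit-bid = $62.
Novara wins 3 unit(s) at $62 each.

Novara: 3 units, pays $186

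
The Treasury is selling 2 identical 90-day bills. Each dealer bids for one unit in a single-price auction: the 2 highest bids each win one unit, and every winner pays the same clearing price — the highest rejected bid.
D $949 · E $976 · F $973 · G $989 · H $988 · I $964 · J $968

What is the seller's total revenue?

Bids ranked high→low: 989 (G), 988 (H), 976 (E), 973 (F), …
The 2 highest are G, H.
Highest unsuccessful bid: $976 → clearing price.
Total revenue = 2 × $976 = $1,952.

Total revenue: $1,952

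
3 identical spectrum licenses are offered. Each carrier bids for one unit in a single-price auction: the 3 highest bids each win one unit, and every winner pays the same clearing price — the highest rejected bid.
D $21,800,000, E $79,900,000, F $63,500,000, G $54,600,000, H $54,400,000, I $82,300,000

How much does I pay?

I pays $54,600,000

Ordering the bids: 82,300,000 (I), 79,900,000 (E), 63,500,000 (F), 54,600,000 (G), 54,400,000 (H), …
Winners (3 units): I, E, F.
Highest unsuccessful bid: $54,600,000 → clearing price.
I wins → pays $54,600,000.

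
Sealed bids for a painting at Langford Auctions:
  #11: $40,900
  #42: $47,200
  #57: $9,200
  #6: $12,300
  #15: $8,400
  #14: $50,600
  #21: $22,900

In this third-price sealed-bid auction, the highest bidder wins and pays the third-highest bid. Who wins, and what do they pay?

#14 pays $40,900

Bids in order: 50,600 (#14) > 47,200 (#42) > 40,900 (#11) > 22,900 (#21) > 12,300 (#6) > 9,200 (#57) > …
#14 wins; payment is bid #3 in the ranking = $40,900.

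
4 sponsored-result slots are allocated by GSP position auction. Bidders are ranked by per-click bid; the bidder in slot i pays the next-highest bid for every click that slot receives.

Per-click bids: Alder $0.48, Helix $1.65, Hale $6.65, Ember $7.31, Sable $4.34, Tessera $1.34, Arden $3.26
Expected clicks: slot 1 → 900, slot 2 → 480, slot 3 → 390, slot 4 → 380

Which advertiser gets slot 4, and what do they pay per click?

Per-click bids in order: $7.31 (Ember) > $6.65 (Hale) > $4.34 (Sable) > $3.26 (Arden) > $1.65 (Helix) > …
Slot 4 goes to the fourth-ranked bidder, Arden, who pays the next bid down: $1.65/click.

Arden; $1.65 per click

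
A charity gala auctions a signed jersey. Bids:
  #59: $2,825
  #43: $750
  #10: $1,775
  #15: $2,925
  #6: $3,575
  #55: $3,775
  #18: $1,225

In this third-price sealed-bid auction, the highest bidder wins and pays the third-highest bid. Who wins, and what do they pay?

#55 pays $2,925

Bids ranked: 3,775 (#55) > 3,575 (#6) > 2,925 (#15) > 2,825 (#59) > 1,775 (#10) > 1,225 (#18) > …
#55 is highest; pays the third-highest bid, $2,925.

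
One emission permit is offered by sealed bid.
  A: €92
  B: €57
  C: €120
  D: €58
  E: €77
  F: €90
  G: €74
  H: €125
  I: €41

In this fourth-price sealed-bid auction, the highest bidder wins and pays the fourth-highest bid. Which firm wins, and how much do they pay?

H pays €90

Fourth-price sealed-bid auction: the highest bidder wins and pays the fourth-highest bid.
Sorting bids: 125 (H) > 120 (C) > 92 (A) > 90 (F) > 77 (E) > 74 (G) > …
H is highest; pays the fourth-highest bid, €90.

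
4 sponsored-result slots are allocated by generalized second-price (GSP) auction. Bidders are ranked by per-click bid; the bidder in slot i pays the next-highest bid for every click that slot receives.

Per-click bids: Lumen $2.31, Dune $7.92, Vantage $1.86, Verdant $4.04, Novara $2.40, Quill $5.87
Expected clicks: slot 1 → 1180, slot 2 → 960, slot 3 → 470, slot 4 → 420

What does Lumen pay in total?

Per-click bids in order: $7.92 (Dune) > $5.87 (Quill) > $4.04 (Verdant) > $2.40 (Novara) > $2.31 (Lumen) > …
Lumen ranks below slot 4 → no slot, pays nothing.

Lumen pays $0.00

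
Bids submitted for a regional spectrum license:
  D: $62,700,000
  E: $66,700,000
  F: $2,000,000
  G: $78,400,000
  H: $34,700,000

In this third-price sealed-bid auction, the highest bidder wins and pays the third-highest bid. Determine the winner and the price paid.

Third-price sealed-bid auction: the highest bidder wins and pays the third-highest bid.
Sorting bids: 78,400,000 (G) > 66,700,000 (E) > 62,700,000 (D) > 34,700,000 (H) > 2,000,000 (F)
G is highest; pays the third-highest bid, $62,700,000.

G pays $62,700,000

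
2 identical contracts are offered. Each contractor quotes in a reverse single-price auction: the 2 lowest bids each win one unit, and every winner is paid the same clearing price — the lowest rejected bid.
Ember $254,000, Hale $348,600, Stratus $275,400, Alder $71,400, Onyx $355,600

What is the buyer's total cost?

Sorting: 71,400 (Alder), 254,000 (Ember), 275,400 (Stratus), 348,600 (Hale), …
Winners (2 units): Alder, Ember.
Lowest unsuccessful bid: $275,400 → clearing price.
Total cost = 2 × $275,400 = $550,800.

Total cost: $550,800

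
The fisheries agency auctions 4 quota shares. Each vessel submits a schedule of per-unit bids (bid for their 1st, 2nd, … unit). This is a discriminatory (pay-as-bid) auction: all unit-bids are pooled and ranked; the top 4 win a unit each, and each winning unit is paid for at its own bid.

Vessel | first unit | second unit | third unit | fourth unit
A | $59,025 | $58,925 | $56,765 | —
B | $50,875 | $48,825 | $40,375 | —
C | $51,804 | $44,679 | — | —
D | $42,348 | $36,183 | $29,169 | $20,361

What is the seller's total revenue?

Total revenue: $226,519

Pooled unit-bids ranked (top 4): 59,025 (A-1), 58,925 (A-2), 56,765 (A-3), 51,804 (C-1)
Next rejected bid: $50,875 (not a price — pay-as-bid).
Each winning unit pays its own bid.
Revenue = 59,025 + 58,925 + 56,765 + 51,804 = $226,519.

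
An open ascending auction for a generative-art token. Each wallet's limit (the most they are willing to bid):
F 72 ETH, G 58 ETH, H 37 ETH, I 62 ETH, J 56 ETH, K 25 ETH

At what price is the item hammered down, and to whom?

F wins at 62 ETH

Sorting limits: 72 (F) > 62 (I) > 58 (G) > 56 (J) > 37 (H) > 25 (K)
Once the price passes 62 ETH, only F is left; the hammer falls at I's limit of 62 ETH.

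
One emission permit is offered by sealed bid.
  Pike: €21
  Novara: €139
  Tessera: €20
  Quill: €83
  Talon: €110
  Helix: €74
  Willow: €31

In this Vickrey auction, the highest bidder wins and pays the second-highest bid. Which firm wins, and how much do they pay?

Novara pays €110

Bids in order: 139 (Novara) > 110 (Talon) > 83 (Quill) > 74 (Helix) > 31 (Willow) > 21 (Pike) > …
Novara is highest; pays the second-highest bid, €110.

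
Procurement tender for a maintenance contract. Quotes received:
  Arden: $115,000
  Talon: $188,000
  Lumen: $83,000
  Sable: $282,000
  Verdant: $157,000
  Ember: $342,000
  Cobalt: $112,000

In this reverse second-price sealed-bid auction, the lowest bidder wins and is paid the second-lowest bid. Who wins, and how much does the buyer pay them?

Lumen is paid $112,000

Rule: the lowest bidder wins and is paid the second-lowest bid.
Bids in order: 83,000 (Lumen) < 112,000 (Cobalt) < 115,000 (Arden) < 157,000 (Verdant) < 188,000 (Talon) < 282,000 (Sable) < …
Second-price: Lumen is paid Cobalt's bid of $112,000.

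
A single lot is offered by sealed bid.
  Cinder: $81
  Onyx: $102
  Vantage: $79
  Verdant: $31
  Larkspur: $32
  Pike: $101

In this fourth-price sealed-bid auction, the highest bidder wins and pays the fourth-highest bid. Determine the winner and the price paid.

Bids in order: 102 (Onyx) > 101 (Pike) > 81 (Cinder) > 79 (Vantage) > 32 (Larkspur) > 31 (Verdant)
Onyx is highest; pays the fourth-highest bid, $79.

Onyx pays $79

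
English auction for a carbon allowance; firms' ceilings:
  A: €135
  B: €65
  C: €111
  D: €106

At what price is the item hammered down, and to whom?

A wins at €111

Sorting limits: 135 (A) > 111 (C) > 106 (D) > 65 (B)
Once the price passes €111, only A is left; the hammer falls at C's limit of €111.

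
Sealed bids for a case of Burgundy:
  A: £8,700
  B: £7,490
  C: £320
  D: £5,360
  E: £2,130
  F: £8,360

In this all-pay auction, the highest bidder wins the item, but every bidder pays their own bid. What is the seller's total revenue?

Bids ranked: 8,700 (A) > 8,360 (F) > 7,490 (B) > 5,360 (D) > 2,130 (E) > 320 (C)
A wins with the top bid; all bids are sunk regardless.
Every bidder forfeits their bid regardless of winning.
Revenue = 8,700 + 7,490 + 320 + 5,360 + 2,130 + 8,360 = £32,360.

Total revenue: £32,360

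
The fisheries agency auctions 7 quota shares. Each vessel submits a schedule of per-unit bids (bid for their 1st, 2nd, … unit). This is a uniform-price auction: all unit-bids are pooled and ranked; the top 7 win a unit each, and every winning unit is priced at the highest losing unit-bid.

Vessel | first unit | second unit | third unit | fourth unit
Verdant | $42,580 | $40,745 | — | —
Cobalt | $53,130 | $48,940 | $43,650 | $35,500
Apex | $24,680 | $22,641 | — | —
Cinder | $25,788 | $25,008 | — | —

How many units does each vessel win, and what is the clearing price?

Cinder 1, Cobalt 4, Verdant 2; clearing price $25,008

Merging the schedules and taking the best 7: 53,130 (Cobalt-1), 48,940 (Cobalt-2), 43,650 (Cobalt-3), 42,580 (Verdant-1), 40,745 (Verdant-2), 35,500 (Cobalt-4), 25,788 (Cinder-1)
The (k+1)-th unit-bid is $25,008.
Allocation: Cinder 1, Cobalt 4, Verdant 2.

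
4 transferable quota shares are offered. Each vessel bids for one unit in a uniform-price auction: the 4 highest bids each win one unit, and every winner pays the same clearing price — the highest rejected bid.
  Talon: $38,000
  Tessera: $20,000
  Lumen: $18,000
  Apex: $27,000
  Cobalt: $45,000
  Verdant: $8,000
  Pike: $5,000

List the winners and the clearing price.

Sorting: 45,000 (Cobalt), 38,000 (Talon), 27,000 (Apex), 20,000 (Tessera), 18,000 (Lumen), 8,000 (Verdant), …
Top 4: Cobalt, Talon, Apex, Tessera.
Highest unsuccessful bid: $18,000 → clearing price.

Cobalt, Talon, Apex, Tessera; each pays $18,000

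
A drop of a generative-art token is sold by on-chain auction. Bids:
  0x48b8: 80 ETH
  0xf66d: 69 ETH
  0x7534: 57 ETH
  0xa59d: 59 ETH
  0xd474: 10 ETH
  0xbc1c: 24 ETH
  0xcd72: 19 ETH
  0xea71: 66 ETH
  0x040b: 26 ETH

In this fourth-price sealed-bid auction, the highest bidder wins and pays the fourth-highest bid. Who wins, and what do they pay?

Fourth-price sealed-bid auction: the highest bidder wins and pays the fourth-highest bid.
Sorting bids: 80 (0x48b8) > 69 (0xf66d) > 66 (0xea71) > 59 (0xa59d) > 57 (0x7534) > 26 (0x040b) > …
0x48b8 wins; payment is bid #4 in the ranking = 59 ETH.

0x48b8 pays 59 ETH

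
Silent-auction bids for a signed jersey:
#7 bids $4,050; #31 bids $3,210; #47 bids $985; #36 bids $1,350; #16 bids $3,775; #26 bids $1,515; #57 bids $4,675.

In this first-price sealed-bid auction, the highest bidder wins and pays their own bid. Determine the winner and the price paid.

#57 pays $4,675

First-price sealed-bid auction: the highest bidder wins and pays their own bid.
Sorting bids: 4,675 (#57) > 4,050 (#7) > 3,775 (#16) > 3,210 (#31) > 1,515 (#26) > 1,350 (#36) > …
First-price: #57 pays what they bid, $4,675.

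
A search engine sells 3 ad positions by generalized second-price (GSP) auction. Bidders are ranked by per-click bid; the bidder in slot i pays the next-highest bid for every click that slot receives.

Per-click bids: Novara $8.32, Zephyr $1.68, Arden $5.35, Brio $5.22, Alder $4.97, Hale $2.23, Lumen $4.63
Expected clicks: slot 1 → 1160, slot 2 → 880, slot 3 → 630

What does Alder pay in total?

Alder pays $0.00

Sorting advertisers: $8.32 (Novara) > $5.35 (Arden) > $5.22 (Brio) > $4.97 (Alder) > …
Alder ranks below slot 3 → no slot, pays nothing.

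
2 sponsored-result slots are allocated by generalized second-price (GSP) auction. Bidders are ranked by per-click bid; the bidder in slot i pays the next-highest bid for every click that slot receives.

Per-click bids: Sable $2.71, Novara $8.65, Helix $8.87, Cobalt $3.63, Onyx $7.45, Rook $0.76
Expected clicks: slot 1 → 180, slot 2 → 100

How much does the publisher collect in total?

Total revenue: $2302.00

Per-click bids in order: $8.87 (Helix) > $8.65 (Novara) > $7.45 (Onyx) > …
Slot 1: Helix pays $8.65 × 180 = $1557.00
Slot 2: Novara pays $7.45 × 100 = $745.00
Total = $2302.00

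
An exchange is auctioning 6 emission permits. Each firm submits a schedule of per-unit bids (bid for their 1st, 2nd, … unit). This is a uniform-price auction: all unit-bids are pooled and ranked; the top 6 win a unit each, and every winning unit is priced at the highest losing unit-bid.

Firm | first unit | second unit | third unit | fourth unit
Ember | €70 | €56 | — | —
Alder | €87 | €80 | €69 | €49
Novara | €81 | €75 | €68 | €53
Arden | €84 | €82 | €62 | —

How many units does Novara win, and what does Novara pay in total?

Novara: 2 units, pays €140

Merging the schedules and taking the best 6: 87 (Alder-1), 84 (Arden-1), 82 (Arden-2), 81 (Novara-1), 80 (Alder-2), 75 (Novara-2)
Highest rejected unit-bid = €70.
Novara wins 2 unit(s) at €70 each.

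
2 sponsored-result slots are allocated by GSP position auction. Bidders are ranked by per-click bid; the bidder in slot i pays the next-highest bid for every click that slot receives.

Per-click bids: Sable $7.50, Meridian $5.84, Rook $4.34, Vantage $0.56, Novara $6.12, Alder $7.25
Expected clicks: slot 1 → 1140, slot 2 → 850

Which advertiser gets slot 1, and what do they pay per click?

Per-click bids in order: $7.50 (Sable) > $7.25 (Alder) > $6.12 (Novara) > …
Slot 1 goes to the first-ranked bidder, Sable, who pays the next bid down: $7.25/click.

Sable; $7.25 per click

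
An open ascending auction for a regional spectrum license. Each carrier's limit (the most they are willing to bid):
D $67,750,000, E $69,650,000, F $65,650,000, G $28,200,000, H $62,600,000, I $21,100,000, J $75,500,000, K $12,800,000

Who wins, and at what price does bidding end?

J wins at $69,650,000

Limits in order: 75,500,000 (J) > 69,650,000 (E) > 67,750,000 (D) > 65,650,000 (F) > 62,600,000 (H) > 28,200,000 (G) > …
Once the price passes $69,650,000, only J is left; the hammer falls at E's limit of $69,650,000.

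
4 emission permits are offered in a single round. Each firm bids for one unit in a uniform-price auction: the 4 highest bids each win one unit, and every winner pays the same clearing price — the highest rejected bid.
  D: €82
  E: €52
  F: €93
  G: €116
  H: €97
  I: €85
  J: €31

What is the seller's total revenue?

Total revenue: €328

Bids ranked high→low: 116 (G), 97 (H), 93 (F), 85 (I), 82 (D), 52 (E), …
Top 4: G, H, F, I.
First losing bid is D's €82, which sets the uniform price.
Total revenue = 4 × €82 = €328.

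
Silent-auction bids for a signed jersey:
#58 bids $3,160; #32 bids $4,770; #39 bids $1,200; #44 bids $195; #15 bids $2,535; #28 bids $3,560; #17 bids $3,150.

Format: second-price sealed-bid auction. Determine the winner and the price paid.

#32 pays $3,560

Second-price sealed-bid auction: the highest bidder wins and pays the second-highest bid.
Sorting bids: 4,770 (#32) > 3,560 (#28) > 3,160 (#58) > 3,150 (#17) > 2,535 (#15) > 1,200 (#39) > …
#32 is highest; pays the second-highest bid, $3,560.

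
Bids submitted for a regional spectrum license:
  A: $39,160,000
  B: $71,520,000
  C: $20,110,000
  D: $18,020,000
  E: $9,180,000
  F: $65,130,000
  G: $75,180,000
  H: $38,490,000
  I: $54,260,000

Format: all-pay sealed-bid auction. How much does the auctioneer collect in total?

Bids in order: 75,180,000 (G) > 71,520,000 (B) > 65,130,000 (F) > 54,260,000 (I) > 39,160,000 (A) > 38,490,000 (H) > …
G wins with the top bid; all bids are sunk regardless.
Every bidder forfeits their bid regardless of winning.
Revenue = 39,160,000 + 71,520,000 + 20,110,000 + 18,020,000 + 9,180,000 + 65,130,000 + 75,180,000 + 38,490,000 + 54,260,000 = $391,050,000.

Total revenue: $391,050,000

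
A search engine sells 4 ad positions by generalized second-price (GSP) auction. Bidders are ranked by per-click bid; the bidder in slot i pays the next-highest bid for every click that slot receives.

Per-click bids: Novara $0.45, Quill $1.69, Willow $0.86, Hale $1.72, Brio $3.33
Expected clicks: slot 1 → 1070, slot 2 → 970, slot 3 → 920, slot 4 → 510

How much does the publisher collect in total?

Ranked by bid: $3.33 (Brio) > $1.72 (Hale) > $1.69 (Quill) > $0.86 (Willow) > $0.45 (Novara)
Slot 1: Brio pays $1.72 × 1070 = $1840.40
Slot 2: Hale pays $1.69 × 970 = $1639.30
Slot 3: Quill pays $0.86 × 920 = $791.20
Slot 4: Willow pays $0.45 × 510 = $229.50
Total = $4500.40

Total revenue: $4500.40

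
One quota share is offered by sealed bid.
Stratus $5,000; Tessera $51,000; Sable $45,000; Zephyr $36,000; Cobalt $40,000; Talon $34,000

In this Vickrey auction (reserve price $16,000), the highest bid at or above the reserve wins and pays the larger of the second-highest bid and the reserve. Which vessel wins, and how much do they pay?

Vickrey auction (reserve price $16,000): the highest bid at or above the reserve wins and pays the larger of the second-highest bid and the reserve.
Sorting bids: 51,000 (Tessera) > 45,000 (Sable) > 40,000 (Cobalt) > 36,000 (Zephyr) > 34,000 (Talon) > 5,000 (Stratus)
Tessera has the top bid at or above the reserve ($51,000).
max(second-highest $45,000, reserve $16,000) = $45,000; the reserve does not bind.

Tessera pays $45,000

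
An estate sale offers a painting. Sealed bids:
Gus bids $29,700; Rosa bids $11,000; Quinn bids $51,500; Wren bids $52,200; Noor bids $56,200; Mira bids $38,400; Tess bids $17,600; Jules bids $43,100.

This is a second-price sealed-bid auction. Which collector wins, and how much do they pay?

Bids in order: 56,200 (Noor) > 52,200 (Wren) > 51,500 (Quinn) > 43,100 (Jules) > 38,400 (Mira) > 29,700 (Gus) > …
Noor is highest; pays the second-highest bid, $52,200.

Noor pays $52,200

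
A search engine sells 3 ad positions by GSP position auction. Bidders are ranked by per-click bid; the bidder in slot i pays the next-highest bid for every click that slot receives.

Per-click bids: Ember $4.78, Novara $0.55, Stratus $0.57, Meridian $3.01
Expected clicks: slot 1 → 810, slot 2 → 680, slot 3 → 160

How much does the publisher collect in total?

Total revenue: $2913.70

Per-click bids in order: $4.78 (Ember) > $3.01 (Meridian) > $0.57 (Stratus) > $0.55 (Novara)
Slot 1: Ember pays $3.01 × 810 = $2438.10
Slot 2: Meridian pays $0.57 × 680 = $387.60
Slot 3: Stratus pays $0.55 × 160 = $88.00
Total = $2913.70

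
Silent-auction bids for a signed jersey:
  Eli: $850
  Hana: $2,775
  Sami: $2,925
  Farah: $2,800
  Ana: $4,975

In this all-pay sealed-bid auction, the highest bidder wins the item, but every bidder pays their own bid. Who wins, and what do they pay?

Ana pays $4,975

Rule: the highest bidder wins the item, but every bidder pays their own bid.
Bids ranked: 4,975 (Ana) > 2,925 (Sami) > 2,800 (Farah) > 2,775 (Hana) > 850 (Eli)
Ana wins with the top bid; all bids are sunk regardless.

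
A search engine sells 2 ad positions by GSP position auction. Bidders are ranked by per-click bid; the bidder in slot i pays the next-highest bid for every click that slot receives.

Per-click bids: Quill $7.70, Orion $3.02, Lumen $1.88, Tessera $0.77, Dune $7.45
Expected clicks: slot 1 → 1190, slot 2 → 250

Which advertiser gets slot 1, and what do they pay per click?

Quill; $7.45 per click

Per-click bids in order: $7.70 (Quill) > $7.45 (Dune) > $3.02 (Orion) > …
Slot 1 goes to the first-ranked bidder, Quill, who pays the next bid down: $7.45/click.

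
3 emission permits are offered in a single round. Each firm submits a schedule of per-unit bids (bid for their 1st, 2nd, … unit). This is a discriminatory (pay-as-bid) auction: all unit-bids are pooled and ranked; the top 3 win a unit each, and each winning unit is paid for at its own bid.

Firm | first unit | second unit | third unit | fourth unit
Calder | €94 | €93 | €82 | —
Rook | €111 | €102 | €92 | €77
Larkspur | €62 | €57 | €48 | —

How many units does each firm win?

Merging the schedules and taking the best 3: 111 (Rook-1), 102 (Rook-2), 94 (Calder-1)
Next rejected bid: €93 (not a price — pay-as-bid).
Allocation: Calder 1, Rook 2.

Calder 1, Rook 2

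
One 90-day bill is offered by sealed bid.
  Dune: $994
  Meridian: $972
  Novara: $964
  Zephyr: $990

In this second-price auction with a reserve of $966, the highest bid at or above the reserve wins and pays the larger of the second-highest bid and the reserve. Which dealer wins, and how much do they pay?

Dune pays $990

Sorting bids: 994 (Dune) > 990 (Zephyr) > 972 (Meridian) > 964 (Novara)
Dune has the top bid at or above the reserve ($994).
max(second-highest $990, reserve $966) = $990; the reserve does not bind.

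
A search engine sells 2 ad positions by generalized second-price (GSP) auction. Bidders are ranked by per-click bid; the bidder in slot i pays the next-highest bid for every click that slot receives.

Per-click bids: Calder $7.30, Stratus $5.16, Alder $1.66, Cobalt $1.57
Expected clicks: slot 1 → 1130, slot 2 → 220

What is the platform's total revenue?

Total revenue: $6196.00

Sorting advertisers: $7.30 (Calder) > $5.16 (Stratus) > $1.66 (Alder) > …
Slot 1: Calder pays $5.16 × 1130 = $5830.80
Slot 2: Stratus pays $1.66 × 220 = $365.20
Total = $6196.00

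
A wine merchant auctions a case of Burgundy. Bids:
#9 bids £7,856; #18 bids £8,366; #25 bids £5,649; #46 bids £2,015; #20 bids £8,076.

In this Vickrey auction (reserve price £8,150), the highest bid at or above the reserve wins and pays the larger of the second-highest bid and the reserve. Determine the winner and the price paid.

#18 pays £8,150

Vickrey auction (reserve price £8,150): the highest bid at or above the reserve wins and pays the larger of the second-highest bid and the reserve.
Sorting bids: 8,366 (#18) > 8,076 (#20) > 7,856 (#9) > 5,649 (#25) > 2,015 (#46)
Highest eligible bid: #18 at £8,366.
Second-highest bid £8,076 is below the reserve £8,150, so the reserve binds → payment £8,150.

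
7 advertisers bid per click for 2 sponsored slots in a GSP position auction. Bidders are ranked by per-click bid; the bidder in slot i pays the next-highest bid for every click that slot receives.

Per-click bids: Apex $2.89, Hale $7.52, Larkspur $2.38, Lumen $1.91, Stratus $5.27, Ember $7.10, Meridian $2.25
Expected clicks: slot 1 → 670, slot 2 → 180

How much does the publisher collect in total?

Total revenue: $5705.60

Per-click bids in order: $7.52 (Hale) > $7.10 (Ember) > $5.27 (Stratus) > …
Slot 1: Hale pays $7.10 × 670 = $4757.00
Slot 2: Ember pays $5.27 × 180 = $948.60
Total = $5705.60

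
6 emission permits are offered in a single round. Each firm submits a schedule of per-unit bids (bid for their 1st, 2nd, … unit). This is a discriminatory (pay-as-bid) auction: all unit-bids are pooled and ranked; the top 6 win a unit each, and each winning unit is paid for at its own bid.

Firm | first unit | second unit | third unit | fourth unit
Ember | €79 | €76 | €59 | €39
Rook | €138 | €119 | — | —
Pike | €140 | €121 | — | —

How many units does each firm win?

Ember 2, Pike 2, Rook 2

Pooled unit-bids ranked (top 6): 140 (Pike-1), 138 (Rook-1), 121 (Pike-2), 119 (Rook-2), 79 (Ember-1), 76 (Ember-2)
Next rejected bid: €59 (not a price — pay-as-bid).
Allocation: Ember 2, Pike 2, Rook 2.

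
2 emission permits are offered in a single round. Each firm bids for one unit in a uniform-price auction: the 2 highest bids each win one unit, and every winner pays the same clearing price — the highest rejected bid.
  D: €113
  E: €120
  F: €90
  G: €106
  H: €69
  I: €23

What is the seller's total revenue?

Ordering the bids: 120 (E), 113 (D), 106 (G), 90 (F), …
Winners (2 units): E, D.
Highest unsuccessful bid: €106 → clearing price.
Total revenue = 2 × €106 = €212.

Total revenue: €212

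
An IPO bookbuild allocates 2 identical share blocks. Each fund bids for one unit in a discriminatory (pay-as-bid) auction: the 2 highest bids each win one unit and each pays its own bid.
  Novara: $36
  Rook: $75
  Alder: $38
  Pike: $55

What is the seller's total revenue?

Bids ranked high→low: 75 (Rook), 55 (Pike), 38 (Alder), 36 (Novara)
The 2 highest are Rook, Pike.
Total revenue = 75 + 55 = $130.

Total revenue: $130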